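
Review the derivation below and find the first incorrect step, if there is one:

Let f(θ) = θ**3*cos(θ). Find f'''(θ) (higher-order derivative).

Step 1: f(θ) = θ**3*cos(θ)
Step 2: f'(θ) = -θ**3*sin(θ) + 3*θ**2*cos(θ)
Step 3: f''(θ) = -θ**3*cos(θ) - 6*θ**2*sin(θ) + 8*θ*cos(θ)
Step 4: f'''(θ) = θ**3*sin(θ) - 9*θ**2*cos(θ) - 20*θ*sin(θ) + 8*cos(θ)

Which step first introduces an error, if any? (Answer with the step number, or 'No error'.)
Step 3

Step 3 is incorrect due to a wrong coefficient.
The step shows: -θ**3*cos(θ) - 6*θ**2*sin(θ) + 8*θ*cos(θ)
The correct value should be: -θ**3*cos(θ) - 6*θ**2*sin(θ) + 6*θ*cos(θ)

Explanation: The coefficient 6 was incorrectly written as 8: the term 6*θ*cos(θ) was incorrectly written as 8*θ*cos(θ)
The later steps are derived from this incorrect expression, so the error originates in Step 3.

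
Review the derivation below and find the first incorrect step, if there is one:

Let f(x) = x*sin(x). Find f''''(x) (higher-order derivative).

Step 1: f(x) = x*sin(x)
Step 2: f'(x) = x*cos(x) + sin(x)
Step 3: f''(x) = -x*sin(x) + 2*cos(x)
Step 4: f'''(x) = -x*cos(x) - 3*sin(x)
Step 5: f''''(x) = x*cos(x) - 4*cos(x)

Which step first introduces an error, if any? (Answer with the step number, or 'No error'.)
Step 5

Step 5 is incorrect due to a wrong trig function.
The step shows: x*cos(x) - 4*cos(x)
The correct value should be: x*sin(x) - 4*cos(x)

Explanation: sin(x) was incorrectly written as cos(x): the term x*sin(x) was incorrectly written as x*cos(x)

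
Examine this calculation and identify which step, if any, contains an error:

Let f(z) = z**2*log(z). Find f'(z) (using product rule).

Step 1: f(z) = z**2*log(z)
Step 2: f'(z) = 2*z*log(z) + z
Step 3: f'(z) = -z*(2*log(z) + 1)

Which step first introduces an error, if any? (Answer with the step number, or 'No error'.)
Step 3

Step 3 is incorrect due to a sign flip.
The step shows: -z*(2*log(z) + 1)
The correct value should be: z*(2*log(z) + 1)

Explanation: The sign of the whole expression was flipped: the term z*(2*log(z) + 1) was incorrectly written as -z*(2*log(z) + 1)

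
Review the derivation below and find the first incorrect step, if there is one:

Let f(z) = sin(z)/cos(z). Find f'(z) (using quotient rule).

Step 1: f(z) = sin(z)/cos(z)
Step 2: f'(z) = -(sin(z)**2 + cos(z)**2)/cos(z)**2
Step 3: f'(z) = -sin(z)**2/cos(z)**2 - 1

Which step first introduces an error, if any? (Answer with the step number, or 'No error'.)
Step 2

Step 2 is incorrect due to a sign flip.
The step shows: -(sin(z)**2 + cos(z)**2)/cos(z)**2
The correct value should be: (sin(z)**2 + cos(z)**2)/cos(z)**2

Explanation: The sign of the whole expression was flipped: the term (sin(z)**2 + cos(z)**2)/cos(z)**2 was incorrectly written as -(sin(z)**2 + cos(z)**2)/cos(z)**2
The later steps are derived from this incorrect expression, so the error originates in Step 2.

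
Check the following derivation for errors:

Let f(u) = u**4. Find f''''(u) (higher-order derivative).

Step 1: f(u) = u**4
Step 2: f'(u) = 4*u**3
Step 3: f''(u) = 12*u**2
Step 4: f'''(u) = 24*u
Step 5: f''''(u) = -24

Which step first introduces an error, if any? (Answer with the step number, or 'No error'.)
Step 5

Step 5 is incorrect due to a sign flip.
The step shows: -24
The correct value should be: 24

Explanation: The sign of the whole expression was flipped: the term 24 was incorrectly written as -24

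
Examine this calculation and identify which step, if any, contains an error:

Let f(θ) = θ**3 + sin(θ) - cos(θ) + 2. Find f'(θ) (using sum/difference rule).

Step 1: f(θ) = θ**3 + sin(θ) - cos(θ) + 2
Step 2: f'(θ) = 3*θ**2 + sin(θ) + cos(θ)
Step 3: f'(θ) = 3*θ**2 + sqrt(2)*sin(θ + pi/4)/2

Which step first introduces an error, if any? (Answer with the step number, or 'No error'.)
Step 3

Step 3 is incorrect due to a wrong exponent.
The step shows: 3*θ**2 + sqrt(2)*sin(θ + pi/4)/2
The correct value should be: 3*θ**2 + sqrt(2)*sin(θ + pi/4)

Explanation: The exponent 1/2 on 2 was incorrectly written as -1/2: the term sqrt(2)*sin(θ + pi/4) was incorrectly written as sqrt(2)*sin(θ + pi/4)/2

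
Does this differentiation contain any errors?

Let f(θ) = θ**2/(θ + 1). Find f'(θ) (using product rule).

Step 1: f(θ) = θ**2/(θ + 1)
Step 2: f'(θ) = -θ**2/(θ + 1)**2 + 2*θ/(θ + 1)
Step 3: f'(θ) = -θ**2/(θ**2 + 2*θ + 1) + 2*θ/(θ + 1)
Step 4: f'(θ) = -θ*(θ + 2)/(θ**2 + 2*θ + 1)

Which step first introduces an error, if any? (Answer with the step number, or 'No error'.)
Step 4

Step 4 is incorrect due to a sign flip.
The step shows: -θ*(θ + 2)/(θ**2 + 2*θ + 1)
The correct value should be: θ*(θ + 2)/(θ**2 + 2*θ + 1)

Explanation: The sign of the whole expression was flipped: the term θ*(θ + 2)/(θ**2 + 2*θ + 1) was incorrectly written as -θ*(θ + 2)/(θ**2 + 2*θ + 1)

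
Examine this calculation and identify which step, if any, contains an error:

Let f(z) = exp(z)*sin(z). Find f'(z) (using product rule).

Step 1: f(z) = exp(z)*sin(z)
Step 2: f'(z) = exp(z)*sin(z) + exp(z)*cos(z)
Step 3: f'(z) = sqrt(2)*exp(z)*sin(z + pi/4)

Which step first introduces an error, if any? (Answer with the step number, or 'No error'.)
No error

All steps in this derivation are correct.
The final answer f'(z) = sqrt(2)*exp(z)*sin(z + pi/4) is valid.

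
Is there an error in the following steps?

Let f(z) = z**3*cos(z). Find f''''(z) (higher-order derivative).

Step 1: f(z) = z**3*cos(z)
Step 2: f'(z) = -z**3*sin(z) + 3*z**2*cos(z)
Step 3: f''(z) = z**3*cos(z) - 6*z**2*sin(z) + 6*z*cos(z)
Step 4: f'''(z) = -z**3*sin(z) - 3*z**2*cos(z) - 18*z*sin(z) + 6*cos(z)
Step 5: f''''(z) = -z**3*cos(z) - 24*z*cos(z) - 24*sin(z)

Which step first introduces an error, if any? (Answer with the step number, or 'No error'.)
Step 3

Step 3 is incorrect due to a sign flip.
The step shows: z**3*cos(z) - 6*z**2*sin(z) + 6*z*cos(z)
The correct value should be: -z**3*cos(z) - 6*z**2*sin(z) + 6*z*cos(z)

Explanation: The sign of one term was flipped: the term -z**3*cos(z) was incorrectly written as z**3*cos(z)
The later steps are derived from this incorrect expression, so the error originates in Step 3.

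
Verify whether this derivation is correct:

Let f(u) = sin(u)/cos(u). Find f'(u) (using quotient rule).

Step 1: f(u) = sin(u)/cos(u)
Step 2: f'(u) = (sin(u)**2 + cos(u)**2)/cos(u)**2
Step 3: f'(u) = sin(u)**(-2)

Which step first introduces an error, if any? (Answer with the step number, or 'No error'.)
Step 3

Step 3 is incorrect due to a wrong trig function.
The step shows: sin(u)**(-2)
The correct value should be: cos(u)**(-2)

Explanation: cos(u) was incorrectly written as sin(u): the term cos(u)**(-2) was incorrectly written as sin(u)**(-2)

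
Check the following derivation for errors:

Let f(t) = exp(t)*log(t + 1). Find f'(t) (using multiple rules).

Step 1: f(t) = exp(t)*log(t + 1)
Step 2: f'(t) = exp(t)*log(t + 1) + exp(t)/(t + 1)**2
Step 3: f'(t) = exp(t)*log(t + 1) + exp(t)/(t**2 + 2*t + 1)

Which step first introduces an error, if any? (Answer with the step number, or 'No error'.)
Step 2

Step 2 is incorrect due to a wrong exponent.
The step shows: exp(t)*log(t + 1) + exp(t)/(t + 1)**2
The correct value should be: exp(t)*log(t + 1) + exp(t)/(t + 1)

Explanation: The exponent -1 on t + 1 was incorrectly written as -2: the term exp(t)/(t + 1) was incorrectly written as exp(t)/(t + 1)**2
The later steps are derived from this incorrect expression, so the error originates in Step 2.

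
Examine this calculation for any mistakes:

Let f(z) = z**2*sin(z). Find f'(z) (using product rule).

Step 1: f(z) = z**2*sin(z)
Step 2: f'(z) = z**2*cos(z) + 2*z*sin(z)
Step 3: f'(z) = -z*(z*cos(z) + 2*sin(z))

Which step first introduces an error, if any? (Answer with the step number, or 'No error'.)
Step 3

Step 3 is incorrect due to a sign flip.
The step shows: -z*(z*cos(z) + 2*sin(z))
The correct value should be: z*(z*cos(z) + 2*sin(z))

Explanation: The sign of the whole expression was flipped: the term z*(z*cos(z) + 2*sin(z)) was incorrectly written as -z*(z*cos(z) + 2*sin(z))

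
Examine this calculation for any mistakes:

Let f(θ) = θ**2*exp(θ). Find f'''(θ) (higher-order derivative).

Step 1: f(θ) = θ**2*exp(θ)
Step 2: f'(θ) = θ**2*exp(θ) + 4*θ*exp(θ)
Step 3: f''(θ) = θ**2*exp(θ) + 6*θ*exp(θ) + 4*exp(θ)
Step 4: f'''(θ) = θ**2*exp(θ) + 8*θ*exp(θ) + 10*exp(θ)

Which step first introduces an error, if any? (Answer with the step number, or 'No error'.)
Step 2

Step 2 is incorrect due to a wrong coefficient.
The step shows: θ**2*exp(θ) + 4*θ*exp(θ)
The correct value should be: θ**2*exp(θ) + 2*θ*exp(θ)

Explanation: The coefficient 2 was incorrectly written as 4: the term 2*θ*exp(θ) was incorrectly written as 4*θ*exp(θ)
The later steps are derived from this incorrect expression, so the error originates in Step 2.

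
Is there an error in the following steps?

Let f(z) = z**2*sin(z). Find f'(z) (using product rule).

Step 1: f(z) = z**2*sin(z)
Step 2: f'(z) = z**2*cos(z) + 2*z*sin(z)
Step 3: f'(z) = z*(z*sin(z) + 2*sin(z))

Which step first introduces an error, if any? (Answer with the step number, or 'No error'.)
Step 3

Step 3 is incorrect due to a wrong trig function.
The step shows: z*(z*sin(z) + 2*sin(z))
The correct value should be: z*(z*cos(z) + 2*sin(z))

Explanation: cos(z) was incorrectly written as sin(z): the term z*(z*cos(z) + 2*sin(z)) was incorrectly written as z*(z*sin(z) + 2*sin(z))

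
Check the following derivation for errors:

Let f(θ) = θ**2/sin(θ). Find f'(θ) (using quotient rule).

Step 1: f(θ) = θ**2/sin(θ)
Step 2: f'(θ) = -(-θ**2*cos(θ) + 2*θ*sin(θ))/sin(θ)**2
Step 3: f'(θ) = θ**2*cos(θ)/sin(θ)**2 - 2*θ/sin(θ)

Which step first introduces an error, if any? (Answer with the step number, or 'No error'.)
Step 2

Step 2 is incorrect due to a sign flip.
The step shows: -(-θ**2*cos(θ) + 2*θ*sin(θ))/sin(θ)**2
The correct value should be: (-θ**2*cos(θ) + 2*θ*sin(θ))/sin(θ)**2

Explanation: The sign of the whole expression was flipped: the term (-θ**2*cos(θ) + 2*θ*sin(θ))/sin(θ)**2 was incorrectly written as -(-θ**2*cos(θ) + 2*θ*sin(θ))/sin(θ)**2
The later steps are derived from this incorrect expression, so the error originates in Step 2.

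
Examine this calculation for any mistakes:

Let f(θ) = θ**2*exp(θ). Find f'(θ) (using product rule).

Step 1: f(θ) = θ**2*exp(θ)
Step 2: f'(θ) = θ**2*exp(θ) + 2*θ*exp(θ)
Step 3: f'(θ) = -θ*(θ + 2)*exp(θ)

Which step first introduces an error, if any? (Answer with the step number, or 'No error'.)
Step 3

Step 3 is incorrect due to a sign flip.
The step shows: -θ*(θ + 2)*exp(θ)
The correct value should be: θ*(θ + 2)*exp(θ)

Explanation: The sign of the whole expression was flipped: the term θ*(θ + 2)*exp(θ) was incorrectly written as -θ*(θ + 2)*exp(θ)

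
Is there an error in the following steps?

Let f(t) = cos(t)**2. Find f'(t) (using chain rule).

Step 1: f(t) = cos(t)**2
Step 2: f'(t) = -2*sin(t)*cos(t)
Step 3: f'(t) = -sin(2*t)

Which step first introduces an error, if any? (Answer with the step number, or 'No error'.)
No error

All steps in this derivation are correct.
The final answer f'(t) = -sin(2*t) is valid.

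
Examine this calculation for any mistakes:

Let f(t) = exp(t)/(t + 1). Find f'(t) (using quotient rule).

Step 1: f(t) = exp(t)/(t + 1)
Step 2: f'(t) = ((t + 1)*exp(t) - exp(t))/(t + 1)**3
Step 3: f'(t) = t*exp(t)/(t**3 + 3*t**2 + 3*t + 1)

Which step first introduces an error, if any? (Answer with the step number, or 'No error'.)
Step 2

Step 2 is incorrect due to a wrong exponent.
The step shows: ((t + 1)*exp(t) - exp(t))/(t + 1)**3
The correct value should be: ((t + 1)*exp(t) - exp(t))/(t + 1)**2

Explanation: The exponent -2 on t + 1 was incorrectly written as -3: the term ((t + 1)*exp(t) - exp(t))/(t + 1)**2 was incorrectly written as ((t + 1)*exp(t) - exp(t))/(t + 1)**3
The later steps are derived from this incorrect expression, so the error originates in Step 2.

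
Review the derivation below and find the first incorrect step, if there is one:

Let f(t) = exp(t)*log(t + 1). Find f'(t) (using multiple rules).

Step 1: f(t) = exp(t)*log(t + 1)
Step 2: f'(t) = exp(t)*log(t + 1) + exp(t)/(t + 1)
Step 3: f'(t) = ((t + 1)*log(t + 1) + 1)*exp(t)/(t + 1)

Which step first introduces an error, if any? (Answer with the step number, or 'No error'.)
No error

All steps in this derivation are correct.
The final answer f'(t) = ((t + 1)*log(t + 1) + 1)*exp(t)/(t + 1) is valid.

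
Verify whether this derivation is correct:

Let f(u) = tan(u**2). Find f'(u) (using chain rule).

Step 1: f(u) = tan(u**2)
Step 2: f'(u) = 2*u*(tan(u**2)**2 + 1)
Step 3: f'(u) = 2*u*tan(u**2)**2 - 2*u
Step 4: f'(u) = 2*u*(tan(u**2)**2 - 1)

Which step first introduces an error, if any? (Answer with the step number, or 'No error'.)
Step 3

Step 3 is incorrect due to a sign flip.
The step shows: 2*u*tan(u**2)**2 - 2*u
The correct value should be: 2*u*tan(u**2)**2 + 2*u

Explanation: The sign of one term was flipped: the term 2*u was incorrectly written as -2*u
The later steps are derived from this incorrect expression, so the error originates in Step 3.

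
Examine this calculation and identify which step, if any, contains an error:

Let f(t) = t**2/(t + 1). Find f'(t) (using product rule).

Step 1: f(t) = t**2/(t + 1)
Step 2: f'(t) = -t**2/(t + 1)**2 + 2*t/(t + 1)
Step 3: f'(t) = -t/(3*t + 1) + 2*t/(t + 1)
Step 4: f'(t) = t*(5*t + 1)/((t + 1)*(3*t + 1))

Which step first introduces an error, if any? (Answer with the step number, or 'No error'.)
Step 3

Step 3 is incorrect due to a wrong exponent.
The step shows: -t/(3*t + 1) + 2*t/(t + 1)
The correct value should be: -t**2/(t**2 + 2*t + 1) + 2*t/(t + 1)

Explanation: The exponent 2 on t was incorrectly written as 1: the term -t**2/(t**2 + 2*t + 1) was incorrectly written as -t/(3*t + 1)
The later steps are derived from this incorrect expression, so the error originates in Step 3.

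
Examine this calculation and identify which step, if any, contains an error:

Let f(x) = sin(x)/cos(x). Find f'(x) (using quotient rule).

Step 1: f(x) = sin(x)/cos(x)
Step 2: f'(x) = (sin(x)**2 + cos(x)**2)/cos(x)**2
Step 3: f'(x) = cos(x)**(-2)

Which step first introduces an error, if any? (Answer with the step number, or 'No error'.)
No error

All steps in this derivation are correct.
The final answer f'(x) = cos(x)**(-2) is valid.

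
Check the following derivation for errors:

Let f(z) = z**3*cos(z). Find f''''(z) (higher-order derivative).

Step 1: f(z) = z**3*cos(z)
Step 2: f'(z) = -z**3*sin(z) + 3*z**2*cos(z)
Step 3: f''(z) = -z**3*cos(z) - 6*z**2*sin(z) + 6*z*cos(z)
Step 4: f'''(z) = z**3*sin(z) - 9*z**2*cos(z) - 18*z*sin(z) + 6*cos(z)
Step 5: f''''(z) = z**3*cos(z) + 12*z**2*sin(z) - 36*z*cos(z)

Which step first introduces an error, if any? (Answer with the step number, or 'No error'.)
Step 5

Step 5 is incorrect due to a dropped term.
The step shows: z**3*cos(z) + 12*z**2*sin(z) - 36*z*cos(z)
The correct value should be: z**3*cos(z) + 12*z**2*sin(z) - 36*z*cos(z) - 24*sin(z)

Explanation: A term was dropped: the term -24*sin(z) was incorrectly omitted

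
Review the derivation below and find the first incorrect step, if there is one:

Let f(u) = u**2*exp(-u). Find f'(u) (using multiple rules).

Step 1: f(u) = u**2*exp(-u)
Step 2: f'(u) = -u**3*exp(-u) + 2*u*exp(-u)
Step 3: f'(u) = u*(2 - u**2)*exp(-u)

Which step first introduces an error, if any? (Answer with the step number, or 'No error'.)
Step 2

Step 2 is incorrect due to a wrong exponent.
The step shows: -u**3*exp(-u) + 2*u*exp(-u)
The correct value should be: -u**2*exp(-u) + 2*u*exp(-u)

Explanation: The exponent 2 on u was incorrectly written as 3: the term -u**2*exp(-u) was incorrectly written as -u**3*exp(-u)
The later steps are derived from this incorrect expression, so the error originates in Step 2.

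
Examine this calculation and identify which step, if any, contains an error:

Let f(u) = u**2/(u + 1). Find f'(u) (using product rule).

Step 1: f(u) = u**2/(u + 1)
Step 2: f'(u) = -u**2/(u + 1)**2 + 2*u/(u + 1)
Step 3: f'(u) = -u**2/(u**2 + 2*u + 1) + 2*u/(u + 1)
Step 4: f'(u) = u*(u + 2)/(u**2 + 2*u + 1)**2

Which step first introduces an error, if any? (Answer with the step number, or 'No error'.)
Step 4

Step 4 is incorrect due to a wrong exponent.
The step shows: u*(u + 2)/(u**2 + 2*u + 1)**2
The correct value should be: u*(u + 2)/(u**2 + 2*u + 1)

Explanation: The exponent -1 on u**2 + 2*u + 1 was incorrectly written as -2: the term u*(u + 2)/(u**2 + 2*u + 1) was incorrectly written as u*(u + 2)/(u**2 + 2*u + 1)**2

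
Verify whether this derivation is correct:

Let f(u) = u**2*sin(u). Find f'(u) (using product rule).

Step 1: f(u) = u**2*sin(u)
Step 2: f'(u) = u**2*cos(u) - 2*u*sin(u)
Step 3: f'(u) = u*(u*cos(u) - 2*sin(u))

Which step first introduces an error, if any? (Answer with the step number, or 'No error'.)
Step 2

Step 2 is incorrect due to a sign flip.
The step shows: u**2*cos(u) - 2*u*sin(u)
The correct value should be: u**2*cos(u) + 2*u*sin(u)

Explanation: The sign of one term was flipped: the term 2*u*sin(u) was incorrectly written as -2*u*sin(u)
The later steps are derived from this incorrect expression, so the error originates in Step 2.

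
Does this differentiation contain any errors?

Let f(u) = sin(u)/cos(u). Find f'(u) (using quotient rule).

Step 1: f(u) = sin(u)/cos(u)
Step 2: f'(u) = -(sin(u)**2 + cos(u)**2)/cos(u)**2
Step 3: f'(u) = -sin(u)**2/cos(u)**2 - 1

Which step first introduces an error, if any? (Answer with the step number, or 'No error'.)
Step 2

Step 2 is incorrect due to a sign flip.
The step shows: -(sin(u)**2 + cos(u)**2)/cos(u)**2
The correct value should be: (sin(u)**2 + cos(u)**2)/cos(u)**2

Explanation: The sign of the whole expression was flipped: the term (sin(u)**2 + cos(u)**2)/cos(u)**2 was incorrectly written as -(sin(u)**2 + cos(u)**2)/cos(u)**2
The later steps are derived from this incorrect expression, so the error originates in Step 2.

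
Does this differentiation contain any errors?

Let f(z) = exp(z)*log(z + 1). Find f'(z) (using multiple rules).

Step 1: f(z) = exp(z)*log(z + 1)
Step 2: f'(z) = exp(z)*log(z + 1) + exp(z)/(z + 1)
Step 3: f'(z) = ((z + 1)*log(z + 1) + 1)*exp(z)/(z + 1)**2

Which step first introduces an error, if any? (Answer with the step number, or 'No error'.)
Step 3

Step 3 is incorrect due to a wrong exponent.
The step shows: ((z + 1)*log(z + 1) + 1)*exp(z)/(z + 1)**2
The correct value should be: ((z + 1)*log(z + 1) + 1)*exp(z)/(z + 1)

Explanation: The exponent -1 on z + 1 was incorrectly written as -2: the term ((z + 1)*log(z + 1) + 1)*exp(z)/(z + 1) was incorrectly written as ((z + 1)*log(z + 1) + 1)*exp(z)/(z + 1)**2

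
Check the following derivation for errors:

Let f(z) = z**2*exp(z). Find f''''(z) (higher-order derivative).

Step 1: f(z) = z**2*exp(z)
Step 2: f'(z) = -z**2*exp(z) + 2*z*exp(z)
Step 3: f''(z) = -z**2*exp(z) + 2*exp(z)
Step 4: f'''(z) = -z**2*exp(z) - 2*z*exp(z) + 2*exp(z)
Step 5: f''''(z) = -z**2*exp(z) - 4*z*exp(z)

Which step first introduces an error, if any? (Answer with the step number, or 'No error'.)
Step 2

Step 2 is incorrect due to a sign flip.
The step shows: -z**2*exp(z) + 2*z*exp(z)
The correct value should be: z**2*exp(z) + 2*z*exp(z)

Explanation: The sign of one term was flipped: the term z**2*exp(z) was incorrectly written as -z**2*exp(z)
The later steps are derived from this incorrect expression, so the error originates in Step 2.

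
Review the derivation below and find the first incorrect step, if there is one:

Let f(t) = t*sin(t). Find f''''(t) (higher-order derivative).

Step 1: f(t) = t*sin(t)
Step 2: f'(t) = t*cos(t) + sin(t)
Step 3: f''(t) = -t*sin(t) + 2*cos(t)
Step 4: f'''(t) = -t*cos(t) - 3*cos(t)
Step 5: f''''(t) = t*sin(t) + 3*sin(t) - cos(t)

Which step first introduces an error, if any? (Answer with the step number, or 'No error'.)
Step 4

Step 4 is incorrect due to a wrong trig function.
The step shows: -t*cos(t) - 3*cos(t)
The correct value should be: -t*cos(t) - 3*sin(t)

Explanation: sin(t) was incorrectly written as cos(t): the term -3*sin(t) was incorrectly written as -3*cos(t)
The later steps are derived from this incorrect expression, so the error originates in Step 4.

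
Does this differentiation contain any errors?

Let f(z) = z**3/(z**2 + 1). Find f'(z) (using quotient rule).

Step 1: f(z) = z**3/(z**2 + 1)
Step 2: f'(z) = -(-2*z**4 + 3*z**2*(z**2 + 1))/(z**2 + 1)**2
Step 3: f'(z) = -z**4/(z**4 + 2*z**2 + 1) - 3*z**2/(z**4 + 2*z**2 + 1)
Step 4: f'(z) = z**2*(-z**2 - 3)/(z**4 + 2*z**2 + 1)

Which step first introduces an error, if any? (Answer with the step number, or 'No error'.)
Step 2

Step 2 is incorrect due to a sign flip.
The step shows: -(-2*z**4 + 3*z**2*(z**2 + 1))/(z**2 + 1)**2
The correct value should be: (-2*z**4 + 3*z**2*(z**2 + 1))/(z**2 + 1)**2

Explanation: The sign of the whole expression was flipped: the term (-2*z**4 + 3*z**2*(z**2 + 1))/(z**2 + 1)**2 was incorrectly written as -(-2*z**4 + 3*z**2*(z**2 + 1))/(z**2 + 1)**2
The later steps are derived from this incorrect expression, so the error originates in Step 2.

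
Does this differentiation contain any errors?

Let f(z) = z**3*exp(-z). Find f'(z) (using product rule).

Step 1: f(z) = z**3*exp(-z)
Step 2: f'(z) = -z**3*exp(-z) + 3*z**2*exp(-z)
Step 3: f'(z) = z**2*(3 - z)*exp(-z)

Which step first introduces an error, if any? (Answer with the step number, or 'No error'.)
No error

All steps in this derivation are correct.
The final answer f'(z) = z**2*(3 - z)*exp(-z) is valid.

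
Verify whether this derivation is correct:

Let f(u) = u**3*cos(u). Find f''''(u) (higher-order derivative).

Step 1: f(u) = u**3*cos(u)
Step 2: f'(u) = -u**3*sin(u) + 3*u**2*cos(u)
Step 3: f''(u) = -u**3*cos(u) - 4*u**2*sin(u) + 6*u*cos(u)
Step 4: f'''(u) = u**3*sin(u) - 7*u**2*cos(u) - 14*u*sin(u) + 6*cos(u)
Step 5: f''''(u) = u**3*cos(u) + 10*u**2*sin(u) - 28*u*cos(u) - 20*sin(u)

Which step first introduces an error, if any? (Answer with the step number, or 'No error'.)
Step 3

Step 3 is incorrect due to a wrong coefficient.
The step shows: -u**3*cos(u) - 4*u**2*sin(u) + 6*u*cos(u)
The correct value should be: -u**3*cos(u) - 6*u**2*sin(u) + 6*u*cos(u)

Explanation: The coefficient -6 was incorrectly written as -4: the term -6*u**2*sin(u) was incorrectly written as -4*u**2*sin(u)
The later steps are derived from this incorrect expression, so the error originates in Step 3.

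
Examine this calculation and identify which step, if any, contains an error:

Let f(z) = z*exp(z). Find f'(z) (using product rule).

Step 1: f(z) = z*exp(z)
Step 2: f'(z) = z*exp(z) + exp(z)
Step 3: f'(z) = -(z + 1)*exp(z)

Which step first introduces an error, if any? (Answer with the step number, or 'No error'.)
Step 3

Step 3 is incorrect due to a sign flip.
The step shows: -(z + 1)*exp(z)
The correct value should be: (z + 1)*exp(z)

Explanation: The sign of the whole expression was flipped: the term (z + 1)*exp(z) was incorrectly written as -(z + 1)*exp(z)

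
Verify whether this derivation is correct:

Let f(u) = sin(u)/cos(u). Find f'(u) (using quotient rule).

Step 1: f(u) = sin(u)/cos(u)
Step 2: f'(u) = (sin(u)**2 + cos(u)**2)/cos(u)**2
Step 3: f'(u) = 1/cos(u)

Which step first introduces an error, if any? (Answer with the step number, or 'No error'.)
Step 3

Step 3 is incorrect due to a wrong exponent.
The step shows: 1/cos(u)
The correct value should be: cos(u)**(-2)

Explanation: The exponent -2 on cos(u) was incorrectly written as -1: the term cos(u)**(-2) was incorrectly written as 1/cos(u)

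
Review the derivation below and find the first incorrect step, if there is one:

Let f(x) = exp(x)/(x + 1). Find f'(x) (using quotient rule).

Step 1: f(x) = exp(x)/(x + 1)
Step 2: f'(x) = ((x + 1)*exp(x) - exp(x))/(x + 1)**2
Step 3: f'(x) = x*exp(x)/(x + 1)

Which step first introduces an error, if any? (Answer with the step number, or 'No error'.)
Step 3

Step 3 is incorrect due to a wrong exponent.
The step shows: x*exp(x)/(x + 1)
The correct value should be: x*exp(x)/(x + 1)**2

Explanation: The exponent -2 on x + 1 was incorrectly written as -1: the term x*exp(x)/(x + 1)**2 was incorrectly written as x*exp(x)/(x + 1)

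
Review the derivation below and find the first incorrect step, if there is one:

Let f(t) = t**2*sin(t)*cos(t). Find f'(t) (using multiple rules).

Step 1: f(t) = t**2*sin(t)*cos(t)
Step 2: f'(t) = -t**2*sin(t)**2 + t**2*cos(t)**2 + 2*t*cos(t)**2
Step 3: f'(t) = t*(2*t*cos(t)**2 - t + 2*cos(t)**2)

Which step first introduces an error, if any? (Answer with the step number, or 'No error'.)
Step 2

Step 2 is incorrect due to a wrong trig function.
The step shows: -t**2*sin(t)**2 + t**2*cos(t)**2 + 2*t*cos(t)**2
The correct value should be: -t**2*sin(t)**2 + t**2*cos(t)**2 + 2*t*sin(t)*cos(t)

Explanation: sin(t) was incorrectly written as cos(t): the term 2*t*sin(t)*cos(t) was incorrectly written as 2*t*cos(t)**2
The later steps are derived from this incorrect expression, so the error originates in Step 2.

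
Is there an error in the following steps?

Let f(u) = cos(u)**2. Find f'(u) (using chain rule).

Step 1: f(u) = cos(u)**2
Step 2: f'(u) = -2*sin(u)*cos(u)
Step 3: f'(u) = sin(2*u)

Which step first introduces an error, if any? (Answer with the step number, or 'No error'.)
Step 3

Step 3 is incorrect due to a sign flip.
The step shows: sin(2*u)
The correct value should be: -sin(2*u)

Explanation: The sign of the whole expression was flipped: the term -sin(2*u) was incorrectly written as sin(2*u)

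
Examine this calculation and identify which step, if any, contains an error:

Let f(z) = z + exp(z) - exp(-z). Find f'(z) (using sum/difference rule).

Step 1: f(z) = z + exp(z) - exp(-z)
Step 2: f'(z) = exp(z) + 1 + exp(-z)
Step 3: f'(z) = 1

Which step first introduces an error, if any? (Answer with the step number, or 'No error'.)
Step 3

Step 3 is incorrect due to a dropped term.
The step shows: 1
The correct value should be: 2*cosh(z) + 1

Explanation: A term was dropped: the term 2*cosh(z) was incorrectly omitted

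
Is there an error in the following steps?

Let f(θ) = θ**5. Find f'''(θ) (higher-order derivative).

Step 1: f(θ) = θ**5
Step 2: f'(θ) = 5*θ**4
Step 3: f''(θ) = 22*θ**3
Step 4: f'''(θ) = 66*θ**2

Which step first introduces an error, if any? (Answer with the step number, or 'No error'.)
Step 3

Step 3 is incorrect due to a wrong coefficient.
The step shows: 22*θ**3
The correct value should be: 20*θ**3

Explanation: The coefficient 20 was incorrectly written as 22: the term 20*θ**3 was incorrectly written as 22*θ**3
The later steps are derived from this incorrect expression, so the error originates in Step 3.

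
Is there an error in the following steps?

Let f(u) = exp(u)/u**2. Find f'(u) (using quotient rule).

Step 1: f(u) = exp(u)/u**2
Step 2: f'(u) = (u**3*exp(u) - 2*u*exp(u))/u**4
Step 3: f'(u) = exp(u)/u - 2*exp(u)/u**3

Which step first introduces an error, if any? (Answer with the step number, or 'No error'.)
Step 2

Step 2 is incorrect due to a wrong exponent.
The step shows: (u**3*exp(u) - 2*u*exp(u))/u**4
The correct value should be: (u**2*exp(u) - 2*u*exp(u))/u**4

Explanation: The exponent 2 on u was incorrectly written as 3: the term (u**2*exp(u) - 2*u*exp(u))/u**4 was incorrectly written as (u**3*exp(u) - 2*u*exp(u))/u**4
The later steps are derived from this incorrect expression, so the error originates in Step 2.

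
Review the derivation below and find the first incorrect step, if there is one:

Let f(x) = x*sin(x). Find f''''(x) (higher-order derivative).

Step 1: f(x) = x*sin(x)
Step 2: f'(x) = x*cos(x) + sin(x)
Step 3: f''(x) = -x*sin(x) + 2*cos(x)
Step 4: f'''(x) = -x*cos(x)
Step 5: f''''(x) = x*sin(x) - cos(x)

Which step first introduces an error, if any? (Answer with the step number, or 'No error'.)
Step 4

Step 4 is incorrect due to a dropped term.
The step shows: -x*cos(x)
The correct value should be: -x*cos(x) - 3*sin(x)

Explanation: A term was dropped: the term -3*sin(x) was incorrectly omitted
The later steps are derived from this incorrect expression, so the error originates in Step 4.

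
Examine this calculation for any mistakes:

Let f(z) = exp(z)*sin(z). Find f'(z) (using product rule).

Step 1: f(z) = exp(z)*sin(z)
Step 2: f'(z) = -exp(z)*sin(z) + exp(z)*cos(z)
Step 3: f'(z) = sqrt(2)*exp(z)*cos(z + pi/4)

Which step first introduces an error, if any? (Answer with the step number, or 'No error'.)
Step 2

Step 2 is incorrect due to a sign flip.
The step shows: -exp(z)*sin(z) + exp(z)*cos(z)
The correct value should be: exp(z)*sin(z) + exp(z)*cos(z)

Explanation: The sign of one term was flipped: the term exp(z)*sin(z) was incorrectly written as -exp(z)*sin(z)
The later steps are derived from this incorrect expression, so the error originates in Step 2.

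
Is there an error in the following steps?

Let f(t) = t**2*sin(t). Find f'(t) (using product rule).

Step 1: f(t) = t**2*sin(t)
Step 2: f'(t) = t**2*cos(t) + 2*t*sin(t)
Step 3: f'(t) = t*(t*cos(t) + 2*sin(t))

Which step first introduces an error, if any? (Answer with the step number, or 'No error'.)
No error

All steps in this derivation are correct.
The final answer f'(t) = t*(t*cos(t) + 2*sin(t)) is valid.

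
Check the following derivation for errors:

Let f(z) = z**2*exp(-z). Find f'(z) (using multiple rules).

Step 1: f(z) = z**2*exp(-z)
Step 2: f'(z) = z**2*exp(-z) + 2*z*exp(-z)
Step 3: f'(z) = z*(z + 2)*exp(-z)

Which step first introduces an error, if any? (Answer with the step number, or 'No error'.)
Step 2

Step 2 is incorrect due to a sign flip.
The step shows: z**2*exp(-z) + 2*z*exp(-z)
The correct value should be: -z**2*exp(-z) + 2*z*exp(-z)

Explanation: The sign of one term was flipped: the term -z**2*exp(-z) was incorrectly written as z**2*exp(-z)
The later steps are derived from this incorrect expression, so the error originates in Step 2.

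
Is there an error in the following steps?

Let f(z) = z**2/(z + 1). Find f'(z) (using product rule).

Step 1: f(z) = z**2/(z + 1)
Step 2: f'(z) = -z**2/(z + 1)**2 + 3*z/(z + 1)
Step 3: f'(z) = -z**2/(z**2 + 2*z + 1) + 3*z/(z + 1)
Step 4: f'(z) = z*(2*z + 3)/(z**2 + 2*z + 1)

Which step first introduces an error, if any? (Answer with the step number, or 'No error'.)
Step 2

Step 2 is incorrect due to a wrong coefficient.
The step shows: -z**2/(z + 1)**2 + 3*z/(z + 1)
The correct value should be: -z**2/(z + 1)**2 + 2*z/(z + 1)

Explanation: The coefficient 2 was incorrectly written as 3: the term 2*z/(z + 1) was incorrectly written as 3*z/(z + 1)
The later steps are derived from this incorrect expression, so the error originates in Step 2.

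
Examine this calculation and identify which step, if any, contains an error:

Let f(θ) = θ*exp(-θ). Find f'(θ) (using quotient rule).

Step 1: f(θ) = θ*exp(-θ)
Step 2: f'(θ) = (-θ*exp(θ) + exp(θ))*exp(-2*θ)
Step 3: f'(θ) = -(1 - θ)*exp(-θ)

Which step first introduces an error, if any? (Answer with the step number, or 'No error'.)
Step 3

Step 3 is incorrect due to a sign flip.
The step shows: -(1 - θ)*exp(-θ)
The correct value should be: (1 - θ)*exp(-θ)

Explanation: The sign of the whole expression was flipped: the term (1 - θ)*exp(-θ) was incorrectly written as -(1 - θ)*exp(-θ)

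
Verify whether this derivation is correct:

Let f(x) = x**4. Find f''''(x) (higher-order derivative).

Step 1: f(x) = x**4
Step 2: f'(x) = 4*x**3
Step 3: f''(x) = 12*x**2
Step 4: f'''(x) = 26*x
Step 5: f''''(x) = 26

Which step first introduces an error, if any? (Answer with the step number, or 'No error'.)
Step 4

Step 4 is incorrect due to a wrong coefficient.
The step shows: 26*x
The correct value should be: 24*x

Explanation: The coefficient 24 was incorrectly written as 26: the term 24*x was incorrectly written as 26*x
The later steps are derived from this incorrect expression, so the error originates in Step 4.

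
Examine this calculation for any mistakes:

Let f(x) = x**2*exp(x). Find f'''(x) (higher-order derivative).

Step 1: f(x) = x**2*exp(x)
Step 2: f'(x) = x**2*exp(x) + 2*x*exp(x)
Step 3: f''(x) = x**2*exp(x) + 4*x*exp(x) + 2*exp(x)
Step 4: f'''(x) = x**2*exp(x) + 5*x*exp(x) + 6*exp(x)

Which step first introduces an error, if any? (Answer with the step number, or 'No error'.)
Step 4

Step 4 is incorrect due to a wrong coefficient.
The step shows: x**2*exp(x) + 5*x*exp(x) + 6*exp(x)
The correct value should be: x**2*exp(x) + 6*x*exp(x) + 6*exp(x)

Explanation: The coefficient 6 was incorrectly written as 5: the term 6*x*exp(x) was incorrectly written as 5*x*exp(x)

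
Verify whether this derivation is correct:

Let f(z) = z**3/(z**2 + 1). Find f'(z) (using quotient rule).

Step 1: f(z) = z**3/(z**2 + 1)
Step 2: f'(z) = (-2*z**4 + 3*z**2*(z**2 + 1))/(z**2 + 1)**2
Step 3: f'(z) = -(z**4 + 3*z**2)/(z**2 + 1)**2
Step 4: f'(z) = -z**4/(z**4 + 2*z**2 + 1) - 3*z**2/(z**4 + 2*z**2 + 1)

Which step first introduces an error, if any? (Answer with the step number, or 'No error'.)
Step 3

Step 3 is incorrect due to a sign flip.
The step shows: -(z**4 + 3*z**2)/(z**2 + 1)**2
The correct value should be: (z**4 + 3*z**2)/(z**2 + 1)**2

Explanation: The sign of the whole expression was flipped: the term (z**4 + 3*z**2)/(z**2 + 1)**2 was incorrectly written as -(z**4 + 3*z**2)/(z**2 + 1)**2
The later steps are derived from this incorrect expression, so the error originates in Step 3.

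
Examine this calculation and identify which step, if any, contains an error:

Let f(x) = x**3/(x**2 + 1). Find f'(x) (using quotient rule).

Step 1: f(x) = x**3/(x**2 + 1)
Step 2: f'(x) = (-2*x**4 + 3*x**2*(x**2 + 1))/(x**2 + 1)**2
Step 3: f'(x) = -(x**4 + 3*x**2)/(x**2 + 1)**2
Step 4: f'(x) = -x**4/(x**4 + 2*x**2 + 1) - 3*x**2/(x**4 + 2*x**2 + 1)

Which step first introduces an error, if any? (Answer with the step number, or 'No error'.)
Step 3

Step 3 is incorrect due to a sign flip.
The step shows: -(x**4 + 3*x**2)/(x**2 + 1)**2
The correct value should be: (x**4 + 3*x**2)/(x**2 + 1)**2

Explanation: The sign of the whole expression was flipped: the term (x**4 + 3*x**2)/(x**2 + 1)**2 was incorrectly written as -(x**4 + 3*x**2)/(x**2 + 1)**2
The later steps are derived from this incorrect expression, so the error originates in Step 3.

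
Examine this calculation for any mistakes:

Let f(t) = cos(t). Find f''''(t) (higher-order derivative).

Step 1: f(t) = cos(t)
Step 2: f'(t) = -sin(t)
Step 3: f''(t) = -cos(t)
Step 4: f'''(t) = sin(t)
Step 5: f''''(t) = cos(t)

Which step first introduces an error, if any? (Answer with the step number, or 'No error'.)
No error

All steps in this derivation are correct.
The final answer f''''(t) = cos(t) is valid.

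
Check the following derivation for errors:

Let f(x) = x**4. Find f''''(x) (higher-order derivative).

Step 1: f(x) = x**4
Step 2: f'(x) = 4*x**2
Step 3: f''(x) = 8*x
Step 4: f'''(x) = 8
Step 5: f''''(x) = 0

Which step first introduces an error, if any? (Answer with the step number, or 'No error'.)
Step 2

Step 2 is incorrect due to a wrong exponent.
The step shows: 4*x**2
The correct value should be: 4*x**3

Explanation: The exponent 3 on x was incorrectly written as 2: the term 4*x**3 was incorrectly written as 4*x**2
The later steps are derived from this incorrect expression, so the error originates in Step 2.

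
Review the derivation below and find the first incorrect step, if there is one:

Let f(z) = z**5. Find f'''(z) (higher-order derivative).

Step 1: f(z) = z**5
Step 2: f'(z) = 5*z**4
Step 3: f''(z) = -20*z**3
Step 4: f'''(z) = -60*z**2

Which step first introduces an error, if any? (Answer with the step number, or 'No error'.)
Step 3

Step 3 is incorrect due to a sign flip.
The step shows: -20*z**3
The correct value should be: 20*z**3

Explanation: The sign of the whole expression was flipped: the term 20*z**3 was incorrectly written as -20*z**3
The later steps are derived from this incorrect expression, so the error originates in Step 3.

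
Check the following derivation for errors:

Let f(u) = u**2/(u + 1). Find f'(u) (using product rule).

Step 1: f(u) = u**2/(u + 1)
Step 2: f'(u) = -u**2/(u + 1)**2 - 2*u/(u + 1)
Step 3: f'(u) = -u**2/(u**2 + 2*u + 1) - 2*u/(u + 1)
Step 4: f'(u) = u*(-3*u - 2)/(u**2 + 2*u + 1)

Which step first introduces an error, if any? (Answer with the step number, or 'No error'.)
Step 2

Step 2 is incorrect due to a sign flip.
The step shows: -u**2/(u + 1)**2 - 2*u/(u + 1)
The correct value should be: -u**2/(u + 1)**2 + 2*u/(u + 1)

Explanation: The sign of one term was flipped: the term 2*u/(u + 1) was incorrectly written as -2*u/(u + 1)
The later steps are derived from this incorrect expression, so the error originates in Step 2.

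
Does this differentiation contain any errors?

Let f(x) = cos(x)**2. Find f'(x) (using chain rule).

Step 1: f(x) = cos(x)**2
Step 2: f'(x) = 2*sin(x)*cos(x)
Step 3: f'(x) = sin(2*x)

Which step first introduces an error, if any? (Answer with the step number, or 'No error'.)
Step 2

Step 2 is incorrect due to a sign flip.
The step shows: 2*sin(x)*cos(x)
The correct value should be: -2*sin(x)*cos(x)

Explanation: The sign of the whole expression was flipped: the term -2*sin(x)*cos(x) was incorrectly written as 2*sin(x)*cos(x)
The later steps are derived from this incorrect expression, so the error originates in Step 2.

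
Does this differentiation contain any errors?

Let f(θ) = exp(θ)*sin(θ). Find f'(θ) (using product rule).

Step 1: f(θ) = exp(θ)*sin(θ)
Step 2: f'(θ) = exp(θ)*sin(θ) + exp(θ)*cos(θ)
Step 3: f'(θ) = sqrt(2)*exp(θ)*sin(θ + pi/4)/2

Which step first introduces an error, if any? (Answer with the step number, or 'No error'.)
Step 3

Step 3 is incorrect due to a wrong exponent.
The step shows: sqrt(2)*exp(θ)*sin(θ + pi/4)/2
The correct value should be: sqrt(2)*exp(θ)*sin(θ + pi/4)

Explanation: The exponent 1/2 on 2 was incorrectly written as -1/2: the term sqrt(2)*exp(θ)*sin(θ + pi/4) was incorrectly written as sqrt(2)*exp(θ)*sin(θ + pi/4)/2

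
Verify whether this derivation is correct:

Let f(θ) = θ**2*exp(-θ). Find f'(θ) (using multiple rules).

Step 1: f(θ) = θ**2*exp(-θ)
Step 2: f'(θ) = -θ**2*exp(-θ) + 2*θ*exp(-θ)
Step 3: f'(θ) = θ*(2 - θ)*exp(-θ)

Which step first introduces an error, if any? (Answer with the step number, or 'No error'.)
No error

All steps in this derivation are correct.
The final answer f'(θ) = θ*(2 - θ)*exp(-θ) is valid.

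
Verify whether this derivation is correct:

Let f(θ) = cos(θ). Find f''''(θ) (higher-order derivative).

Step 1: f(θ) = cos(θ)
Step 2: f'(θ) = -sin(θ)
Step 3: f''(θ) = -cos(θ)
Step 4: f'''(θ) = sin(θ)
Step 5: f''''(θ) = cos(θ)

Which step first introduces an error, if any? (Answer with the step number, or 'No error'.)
No error

All steps in this derivation are correct.
The final answer f''''(θ) = cos(θ) is valid.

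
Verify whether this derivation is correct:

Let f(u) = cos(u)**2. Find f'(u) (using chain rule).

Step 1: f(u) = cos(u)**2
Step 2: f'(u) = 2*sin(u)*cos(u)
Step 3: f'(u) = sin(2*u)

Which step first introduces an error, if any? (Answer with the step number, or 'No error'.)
Step 2

Step 2 is incorrect due to a sign flip.
The step shows: 2*sin(u)*cos(u)
The correct value should be: -2*sin(u)*cos(u)

Explanation: The sign of the whole expression was flipped: the term -2*sin(u)*cos(u) was incorrectly written as 2*sin(u)*cos(u)
The later steps are derived from this incorrect expression, so the error originates in Step 2.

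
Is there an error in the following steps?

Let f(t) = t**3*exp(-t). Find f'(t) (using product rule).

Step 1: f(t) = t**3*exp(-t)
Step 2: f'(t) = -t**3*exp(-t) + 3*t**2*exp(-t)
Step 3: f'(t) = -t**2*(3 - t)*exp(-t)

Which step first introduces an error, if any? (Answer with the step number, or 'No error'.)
Step 3

Step 3 is incorrect due to a sign flip.
The step shows: -t**2*(3 - t)*exp(-t)
The correct value should be: t**2*(3 - t)*exp(-t)

Explanation: The sign of the whole expression was flipped: the term t**2*(3 - t)*exp(-t) was incorrectly written as -t**2*(3 - t)*exp(-t)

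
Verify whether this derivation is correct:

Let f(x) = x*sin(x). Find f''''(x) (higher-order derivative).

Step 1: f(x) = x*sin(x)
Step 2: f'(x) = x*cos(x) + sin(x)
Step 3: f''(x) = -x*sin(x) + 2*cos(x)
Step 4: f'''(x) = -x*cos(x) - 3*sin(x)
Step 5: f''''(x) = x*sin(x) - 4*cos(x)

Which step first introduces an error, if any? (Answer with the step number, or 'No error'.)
No error

All steps in this derivation are correct.
The final answer f''''(x) = x*sin(x) - 4*cos(x) is valid.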